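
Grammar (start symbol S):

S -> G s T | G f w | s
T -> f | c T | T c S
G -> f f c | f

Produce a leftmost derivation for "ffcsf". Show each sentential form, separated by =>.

S => GsT   [S -> G s T]
GsT => ffcsT   [G -> f f c]
ffcsT => ffcsf   [T -> f]

S => GsT => ffcsT => ffcsf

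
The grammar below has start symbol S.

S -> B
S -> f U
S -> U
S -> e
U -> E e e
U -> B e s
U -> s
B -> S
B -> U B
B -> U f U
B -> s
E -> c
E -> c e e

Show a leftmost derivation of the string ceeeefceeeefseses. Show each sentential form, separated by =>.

S => B => UfU => EeefU => ceeeefU => ceeeefBes => ceeeefUfUes => ceeeefEeefUes => ceeeefceeeefUes => ceeeefceeeefBeses => ceeeefceeeefseses

S => B   [S -> B]
B => UfU   [B -> U f U]
UfU => EeefU   [U -> E e e]
EeefU => ceeeefU   [E -> c e e]
ceeeefU => ceeeefBes   [U -> B e s]
ceeeefBes => ceeeefUfUes   [B -> U f U]
ceeeefUfUes => ceeeefEeefUes   [U -> E e e]
ceeeefEeefUes => ceeeefceeeefUes   [E -> c e e]
ceeeefceeeefUes => ceeeefceeeefBeses   [U -> B e s]
ceeeefceeeefBeses => ceeeefceeeefseses   [B -> s]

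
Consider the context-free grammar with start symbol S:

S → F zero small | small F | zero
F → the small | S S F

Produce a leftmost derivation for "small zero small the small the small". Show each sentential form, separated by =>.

S => small F   [S → small F]
small F => small S S F   [F → S S F]
small S S F => small zero S F   [S → zero]
small zero S F => small zero small F F   [S → small F]
small zero small F F => small zero small the small F   [F → the small]
small zero small the small F => small zero small the small the small   [F → the small]

S => small F => small S S F => small zero S F => small zero small F F => small zero small the small F => small zero small the small the small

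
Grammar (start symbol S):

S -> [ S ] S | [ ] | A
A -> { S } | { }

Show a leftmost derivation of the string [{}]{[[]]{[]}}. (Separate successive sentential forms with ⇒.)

S ⇒ [S]S ⇒ [A]S ⇒ [{}]S ⇒ [{}]A ⇒ [{}]{S} ⇒ [{}]{[S]S} ⇒ [{}]{[[]]S} ⇒ [{}]{[[]]A} ⇒ [{}]{[[]]{S}} ⇒ [{}]{[[]]{[]}}

S ⇒ [S]S   [S -> [ S ] S]
[S]S ⇒ [A]S   [S -> A]
[A]S ⇒ [{}]S   [A -> { }]
[{}]S ⇒ [{}]A   [S -> A]
[{}]A ⇒ [{}]{S}   [A -> { S }]
[{}]{S} ⇒ [{}]{[S]S}   [S -> [ S ] S]
[{}]{[S]S} ⇒ [{}]{[[]]S}   [S -> [ ]]
[{}]{[[]]S} ⇒ [{}]{[[]]A}   [S -> A]
[{}]{[[]]A} ⇒ [{}]{[[]]{S}}   [A -> { S }]
[{}]{[[]]{S}} ⇒ [{}]{[[]]{[]}}   [S -> [ ]]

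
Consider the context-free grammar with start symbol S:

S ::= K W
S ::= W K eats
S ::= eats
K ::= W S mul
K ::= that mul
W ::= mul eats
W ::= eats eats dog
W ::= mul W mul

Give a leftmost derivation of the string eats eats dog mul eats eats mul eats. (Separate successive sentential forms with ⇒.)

S ⇒ W K eats ⇒ eats eats dog K eats ⇒ eats eats dog W S mul eats ⇒ eats eats dog mul eats S mul eats ⇒ eats eats dog mul eats eats mul eats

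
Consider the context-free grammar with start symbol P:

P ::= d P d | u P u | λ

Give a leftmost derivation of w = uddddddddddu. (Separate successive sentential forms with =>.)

P => uPu => udPdu => uddPddu => udddPdddu => uddddPddddu => udddddPdddddu => uddddddddddu

P => uPu   [P ::= u P u]
uPu => udPdu   [P ::= d P d]
udPdu => uddPddu   [P ::= d P d]
uddPddu => udddPdddu   [P ::= d P d]
udddPdddu => uddddPddddu   [P ::= d P d]
uddddPddddu => udddddPdddddu   [P ::= d P d]
udddddPdddddu => uddddddddddu   [P ::= λ]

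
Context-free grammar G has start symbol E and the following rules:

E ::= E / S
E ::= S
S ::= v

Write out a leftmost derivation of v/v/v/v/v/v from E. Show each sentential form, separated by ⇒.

E ⇒ E/S   [E ::= E / S]
E/S ⇒ E/S/S   [E ::= E / S]
E/S/S ⇒ E/S/S/S   [E ::= E / S]
E/S/S/S ⇒ E/S/S/S/S   [E ::= E / S]
E/S/S/S/S ⇒ E/S/S/S/S/S   [E ::= E / S]
E/S/S/S/S/S ⇒ S/S/S/S/S/S   [E ::= S]
S/S/S/S/S/S ⇒ v/S/S/S/S/S   [S ::= v]
v/S/S/S/S/S ⇒ v/v/S/S/S/S   [S ::= v]
v/v/S/S/S/S ⇒ v/v/v/S/S/S   [S ::= v]
v/v/v/S/S/S ⇒ v/v/v/v/S/S   [S ::= v]
v/v/v/v/S/S ⇒ v/v/v/v/v/S   [S ::= v]
v/v/v/v/v/S ⇒ v/v/v/v/v/v   [S ::= v]

E ⇒ E/S ⇒ E/S/S ⇒ E/S/S/S ⇒ E/S/S/S/S ⇒ E/S/S/S/S/S ⇒ S/S/S/S/S/S ⇒ v/S/S/S/S/S ⇒ v/v/S/S/S/S ⇒ v/v/v/S/S/S ⇒ v/v/v/v/S/S ⇒ v/v/v/v/v/S ⇒ v/v/v/v/v/v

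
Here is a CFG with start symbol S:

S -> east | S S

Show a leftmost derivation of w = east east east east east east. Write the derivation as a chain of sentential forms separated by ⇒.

S ⇒ S S ⇒ east S ⇒ east S S ⇒ east east S ⇒ east east S S ⇒ east east S S S ⇒ east east east S S ⇒ east east east S S S ⇒ east east east east S S ⇒ east east east east east S ⇒ east east east east east east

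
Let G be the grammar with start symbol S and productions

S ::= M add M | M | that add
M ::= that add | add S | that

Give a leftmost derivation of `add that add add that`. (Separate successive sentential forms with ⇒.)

S ⇒ M add M   [S ::= M add M]
M add M ⇒ add S add M   [M ::= add S]
add S add M ⇒ add M add M   [S ::= M]
add M add M ⇒ add that add add M   [M ::= that add]
add that add add M ⇒ add that add add that   [M ::= that]

S ⇒ M add M ⇒ add S add M ⇒ add M add M ⇒ add that add add M ⇒ add that add add that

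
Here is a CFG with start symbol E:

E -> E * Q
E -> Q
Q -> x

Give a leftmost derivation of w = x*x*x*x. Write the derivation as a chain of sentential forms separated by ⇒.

E⇒E*Q⇒E*Q*Q⇒E*Q*Q*Q⇒Q*Q*Q*Q⇒x*Q*Q*Q⇒x*x*Q*Q⇒x*x*x*Q⇒x*x*x*x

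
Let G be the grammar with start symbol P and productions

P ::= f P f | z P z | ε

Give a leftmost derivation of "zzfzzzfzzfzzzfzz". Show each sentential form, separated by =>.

P=>zPz=>zzPzz=>zzfPfzz=>zzfzPzfzz=>zzfzzPzzfzz=>zzfzzzPzzzfzz=>zzfzzzfPfzzzfzz=>zzfzzzfzPzfzzzfzz=>zzfzzzfzzfzzzfzz

P => zPz   [P ::= z P z]
zPz => zzPzz   [P ::= z P z]
zzPzz => zzfPfzz   [P ::= f P f]
zzfPfzz => zzfzPzfzz   [P ::= z P z]
zzfzPzfzz => zzfzzPzzfzz   [P ::= z P z]
zzfzzPzzfzz => zzfzzzPzzzfzz   [P ::= z P z]
zzfzzzPzzzfzz => zzfzzzfPfzzzfzz   [P ::= f P f]
zzfzzzfPfzzzfzz => zzfzzzfzPzfzzzfzz   [P ::= z P z]
zzfzzzfzPzfzzzfzz => zzfzzzfzzfzzzfzz   [P ::= ε]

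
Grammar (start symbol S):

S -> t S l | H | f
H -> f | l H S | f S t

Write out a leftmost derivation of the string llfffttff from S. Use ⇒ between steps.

S ⇒ H   [S -> H]
H ⇒ lHS   [H -> l H S]
lHS ⇒ llHSS   [H -> l H S]
llHSS ⇒ llfStSS   [H -> f S t]
llfStSS ⇒ llfHtSS   [S -> H]
llfHtSS ⇒ llffSttSS   [H -> f S t]
llffSttSS ⇒ llfffttSS   [S -> f]
llfffttSS ⇒ llfffttfS   [S -> f]
llfffttfS ⇒ llfffttff   [S -> f]

S⇒H⇒lHS⇒llHSS⇒llfStSS⇒llfHtSS⇒llffSttSS⇒llfffttSS⇒llfffttfS⇒llfffttff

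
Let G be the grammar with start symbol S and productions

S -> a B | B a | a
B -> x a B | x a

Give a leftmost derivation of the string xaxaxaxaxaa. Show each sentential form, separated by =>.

S => Ba   [S -> B a]
Ba => xaBa   [B -> x a B]
xaBa => xaxaBa   [B -> x a B]
xaxaBa => xaxaxaBa   [B -> x a B]
xaxaxaBa => xaxaxaxaBa   [B -> x a B]
xaxaxaxaBa => xaxaxaxaxaa   [B -> x a]

S => Ba => xaBa => xaxaBa => xaxaxaBa => xaxaxaxaBa => xaxaxaxaxaa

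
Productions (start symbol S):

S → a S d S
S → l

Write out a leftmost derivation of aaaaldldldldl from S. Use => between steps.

S => aSdS => aaSdSdS => aaaSdSdSdS => aaaaSdSdSdSdS => aaaaldSdSdSdS => aaaaldldSdSdS => aaaaldldldSdS => aaaaldldldldS => aaaaldldldldl

S => aSdS   [S → a S d S]
aSdS => aaSdSdS   [S → a S d S]
aaSdSdS => aaaSdSdSdS   [S → a S d S]
aaaSdSdSdS => aaaaSdSdSdSdS   [S → a S d S]
aaaaSdSdSdSdS => aaaaldSdSdSdS   [S → l]
aaaaldSdSdSdS => aaaaldldSdSdS   [S → l]
aaaaldldSdSdS => aaaaldldldSdS   [S → l]
aaaaldldldSdS => aaaaldldldldS   [S → l]
aaaaldldldldS => aaaaldldldldl   [S → l]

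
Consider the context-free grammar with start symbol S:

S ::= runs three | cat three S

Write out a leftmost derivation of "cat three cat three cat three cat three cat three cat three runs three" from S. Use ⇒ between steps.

S ⇒ cat three S ⇒ cat three cat three S ⇒ cat three cat three cat three S ⇒ cat three cat three cat three cat three S ⇒ cat three cat three cat three cat three cat three S ⇒ cat three cat three cat three cat three cat three cat three S ⇒ cat three cat three cat three cat three cat three cat three runs three

S ⇒ cat three S   [S ::= cat three S]
cat three S ⇒ cat three cat three S   [S ::= cat three S]
cat three cat three S ⇒ cat three cat three cat three S   [S ::= cat three S]
cat three cat three cat three S ⇒ cat three cat three cat three cat three S   [S ::= cat three S]
cat three cat three cat three cat three S ⇒ cat three cat three cat three cat three cat three S   [S ::= cat three S]
cat three cat three cat three cat three cat three S ⇒ cat three cat three cat three cat three cat three cat three S   [S ::= cat three S]
cat three cat three cat three cat three cat three cat three S ⇒ cat three cat three cat three cat three cat three cat three runs three   [S ::= runs three]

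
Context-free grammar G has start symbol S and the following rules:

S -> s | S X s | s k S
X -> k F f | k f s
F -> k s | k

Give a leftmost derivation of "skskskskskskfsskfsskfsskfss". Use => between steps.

S => skS => skSXs => skSXsXs => skskSXsXs => skskskSXsXs => skskskskSXsXs => skskskskskSXsXs => skskskskskSXsXsXs => skskskskskSXsXsXsXs => sksksksksksXsXsXsXs => skskskskskskfssXsXsXs => skskskskskskfsskfssXsXs => skskskskskskfsskfsskfssXs => skskskskskskfsskfsskfsskfss

S => skS   [S -> s k S]
skS => skSXs   [S -> S X s]
skSXs => skSXsXs   [S -> S X s]
skSXsXs => skskSXsXs   [S -> s k S]
skskSXsXs => skskskSXsXs   [S -> s k S]
skskskSXsXs => skskskskSXsXs   [S -> s k S]
skskskskSXsXs => skskskskskSXsXs   [S -> s k S]
skskskskskSXsXs => skskskskskSXsXsXs   [S -> S X s]
skskskskskSXsXsXs => skskskskskSXsXsXsXs   [S -> S X s]
skskskskskSXsXsXsXs => sksksksksksXsXsXsXs   [S -> s]
sksksksksksXsXsXsXs => skskskskskskfssXsXsXs   [X -> k f s]
skskskskskskfssXsXsXs => skskskskskskfsskfssXsXs   [X -> k f s]
skskskskskskfsskfssXsXs => skskskskskskfsskfsskfssXs   [X -> k f s]
skskskskskskfsskfsskfssXs => skskskskskskfsskfsskfsskfss   [X -> k f s]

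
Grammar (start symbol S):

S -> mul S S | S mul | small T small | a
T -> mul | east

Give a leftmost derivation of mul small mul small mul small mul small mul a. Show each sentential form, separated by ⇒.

S ⇒ mul S S   [S -> mul S S]
mul S S ⇒ mul small T small S   [S -> small T small]
mul small T small S ⇒ mul small mul small S   [T -> mul]
mul small mul small S ⇒ mul small mul small mul S S   [S -> mul S S]
mul small mul small mul S S ⇒ mul small mul small mul S mul S   [S -> S mul]
mul small mul small mul S mul S ⇒ mul small mul small mul small T small mul S   [S -> small T small]
mul small mul small mul small T small mul S ⇒ mul small mul small mul small mul small mul S   [T -> mul]
mul small mul small mul small mul small mul S ⇒ mul small mul small mul small mul small mul a   [S -> a]

S ⇒ mul S S ⇒ mul small T small S ⇒ mul small mul small S ⇒ mul small mul small mul S S ⇒ mul small mul small mul S mul S ⇒ mul small mul small mul small T small mul S ⇒ mul small mul small mul small mul small mul S ⇒ mul small mul small mul small mul small mul a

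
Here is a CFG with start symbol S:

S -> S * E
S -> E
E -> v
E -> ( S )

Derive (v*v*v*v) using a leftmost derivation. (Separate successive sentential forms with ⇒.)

S ⇒ E   [S -> E]
E ⇒ (S)   [E -> ( S )]
(S) ⇒ (S*E)   [S -> S * E]
(S*E) ⇒ (S*E*E)   [S -> S * E]
(S*E*E) ⇒ (S*E*E*E)   [S -> S * E]
(S*E*E*E) ⇒ (E*E*E*E)   [S -> E]
(E*E*E*E) ⇒ (v*E*E*E)   [E -> v]
(v*E*E*E) ⇒ (v*v*E*E)   [E -> v]
(v*v*E*E) ⇒ (v*v*v*E)   [E -> v]
(v*v*v*E) ⇒ (v*v*v*v)   [E -> v]

S ⇒ E ⇒ (S) ⇒ (S*E) ⇒ (S*E*E) ⇒ (S*E*E*E) ⇒ (E*E*E*E) ⇒ (v*E*E*E) ⇒ (v*v*E*E) ⇒ (v*v*v*E) ⇒ (v*v*v*v)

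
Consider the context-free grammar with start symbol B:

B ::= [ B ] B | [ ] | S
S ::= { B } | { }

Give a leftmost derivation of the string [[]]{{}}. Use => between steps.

B => [B]B => [[]]B => [[]]S => [[]]{B} => [[]]{S} => [[]]{{}}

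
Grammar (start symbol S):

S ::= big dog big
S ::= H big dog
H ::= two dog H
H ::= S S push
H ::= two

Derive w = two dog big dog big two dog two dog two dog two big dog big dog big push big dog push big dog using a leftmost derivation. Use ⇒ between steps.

S ⇒ H big dog ⇒ two dog H big dog ⇒ two dog S S push big dog ⇒ two dog big dog big S push big dog ⇒ two dog big dog big H big dog push big dog ⇒ two dog big dog big two dog H big dog push big dog ⇒ two dog big dog big two dog S S push big dog push big dog ⇒ two dog big dog big two dog H big dog S push big dog push big dog ⇒ two dog big dog big two dog two dog H big dog S push big dog push big dog ⇒ two dog big dog big two dog two dog two dog H big dog S push big dog push big dog ⇒ two dog big dog big two dog two dog two dog two big dog S push big dog push big dog ⇒ two dog big dog big two dog two dog two dog two big dog big dog big push big dog push big dog

S ⇒ H big dog   [S ::= H big dog]
H big dog ⇒ two dog H big dog   [H ::= two dog H]
two dog H big dog ⇒ two dog S S push big dog   [H ::= S S push]
two dog S S push big dog ⇒ two dog big dog big S push big dog   [S ::= big dog big]
two dog big dog big S push big dog ⇒ two dog big dog big H big dog push big dog   [S ::= H big dog]
two dog big dog big H big dog push big dog ⇒ two dog big dog big two dog H big dog push big dog   [H ::= two dog H]
two dog big dog big two dog H big dog push big dog ⇒ two dog big dog big two dog S S push big dog push big dog   [H ::= S S push]
two dog big dog big two dog S S push big dog push big dog ⇒ two dog big dog big two dog H big dog S push big dog push big dog   [S ::= H big dog]
two dog big dog big two dog H big dog S push big dog push big dog ⇒ two dog big dog big two dog two dog H big dog S push big dog push big dog   [H ::= two dog H]
two dog big dog big two dog two dog H big dog S push big dog push big dog ⇒ two dog big dog big two dog two dog two dog H big dog S push big dog push big dog   [H ::= two dog H]
two dog big dog big two dog two dog two dog H big dog S push big dog push big dog ⇒ two dog big dog big two dog two dog two dog two big dog S push big dog push big dog   [H ::= two]
two dog big dog big two dog two dog two dog two big dog S push big dog push big dog ⇒ two dog big dog big two dog two dog two dog two big dog big dog big push big dog push big dog   [S ::= big dog big]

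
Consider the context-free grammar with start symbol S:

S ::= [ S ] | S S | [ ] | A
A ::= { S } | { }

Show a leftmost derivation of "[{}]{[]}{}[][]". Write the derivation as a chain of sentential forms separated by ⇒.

S ⇒ SS   [S ::= S S]
SS ⇒ SSS   [S ::= S S]
SSS ⇒ [S]SS   [S ::= [ S ]]
[S]SS ⇒ [A]SS   [S ::= A]
[A]SS ⇒ [{}]SS   [A ::= { }]
[{}]SS ⇒ [{}]SSS   [S ::= S S]
[{}]SSS ⇒ [{}]SSSS   [S ::= S S]
[{}]SSSS ⇒ [{}]ASSS   [S ::= A]
[{}]ASSS ⇒ [{}]{S}SSS   [A ::= { S }]
[{}]{S}SSS ⇒ [{}]{[]}SSS   [S ::= [ ]]
[{}]{[]}SSS ⇒ [{}]{[]}ASS   [S ::= A]
[{}]{[]}ASS ⇒ [{}]{[]}{}SS   [A ::= { }]
[{}]{[]}{}SS ⇒ [{}]{[]}{}[]S   [S ::= [ ]]
[{}]{[]}{}[]S ⇒ [{}]{[]}{}[][]   [S ::= [ ]]

S⇒SS⇒SSS⇒[S]SS⇒[A]SS⇒[{}]SS⇒[{}]SSS⇒[{}]SSSS⇒[{}]ASSS⇒[{}]{S}SSS⇒[{}]{[]}SSS⇒[{}]{[]}ASS⇒[{}]{[]}{}SS⇒[{}]{[]}{}[]S⇒[{}]{[]}{}[][]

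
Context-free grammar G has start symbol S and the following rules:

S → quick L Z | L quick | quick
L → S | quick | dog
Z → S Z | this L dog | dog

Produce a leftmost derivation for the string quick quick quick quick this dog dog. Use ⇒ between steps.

S ⇒ quick L Z ⇒ quick quick Z ⇒ quick quick S Z ⇒ quick quick L quick Z ⇒ quick quick S quick Z ⇒ quick quick quick quick Z ⇒ quick quick quick quick this L dog ⇒ quick quick quick quick this dog dog

S ⇒ quick L Z   [S → quick L Z]
quick L Z ⇒ quick quick Z   [L → quick]
quick quick Z ⇒ quick quick S Z   [Z → S Z]
quick quick S Z ⇒ quick quick L quick Z   [S → L quick]
quick quick L quick Z ⇒ quick quick S quick Z   [L → S]
quick quick S quick Z ⇒ quick quick quick quick Z   [S → quick]
quick quick quick quick Z ⇒ quick quick quick quick this L dog   [Z → this L dog]
quick quick quick quick this L dog ⇒ quick quick quick quick this dog dog   [L → dog]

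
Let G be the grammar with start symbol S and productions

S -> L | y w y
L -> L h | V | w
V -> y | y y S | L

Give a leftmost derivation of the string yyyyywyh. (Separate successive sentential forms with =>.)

S => L => Lh => Vh => yySh => yyLh => yyVh => yyyySh => yyyyywyh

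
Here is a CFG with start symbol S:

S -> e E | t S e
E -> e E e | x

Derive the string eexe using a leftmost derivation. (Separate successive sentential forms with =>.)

S => eE => eeEe => eexe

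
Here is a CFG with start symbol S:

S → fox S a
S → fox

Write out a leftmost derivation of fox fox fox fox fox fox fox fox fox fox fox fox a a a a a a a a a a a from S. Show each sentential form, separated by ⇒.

S ⇒ fox S a ⇒ fox fox S a a ⇒ fox fox fox S a a a ⇒ fox fox fox fox S a a a a ⇒ fox fox fox fox fox S a a a a a ⇒ fox fox fox fox fox fox S a a a a a a ⇒ fox fox fox fox fox fox fox S a a a a a a a ⇒ fox fox fox fox fox fox fox fox S a a a a a a a a ⇒ fox fox fox fox fox fox fox fox fox S a a a a a a a a a ⇒ fox fox fox fox fox fox fox fox fox fox S a a a a a a a a a a ⇒ fox fox fox fox fox fox fox fox fox fox fox S a a a a a a a a a a a ⇒ fox fox fox fox fox fox fox fox fox fox fox fox a a a a a a a a a a a

S ⇒ fox S a   [S → fox S a]
fox S a ⇒ fox fox S a a   [S → fox S a]
fox fox S a a ⇒ fox fox fox S a a a   [S → fox S a]
fox fox fox S a a a ⇒ fox fox fox fox S a a a a   [S → fox S a]
fox fox fox fox S a a a a ⇒ fox fox fox fox fox S a a a a a   [S → fox S a]
fox fox fox fox fox S a a a a a ⇒ fox fox fox fox fox fox S a a a a a a   [S → fox S a]
fox fox fox fox fox fox S a a a a a a ⇒ fox fox fox fox fox fox fox S a a a a a a a   [S → fox S a]
fox fox fox fox fox fox fox S a a a a a a a ⇒ fox fox fox fox fox fox fox fox S a a a a a a a a   [S → fox S a]
fox fox fox fox fox fox fox fox S a a a a a a a a ⇒ fox fox fox fox fox fox fox fox fox S a a a a a a a a a   [S → fox S a]
fox fox fox fox fox fox fox fox fox S a a a a a a a a a ⇒ fox fox fox fox fox fox fox fox fox fox S a a a a a a a a a a   [S → fox S a]
fox fox fox fox fox fox fox fox fox fox S a a a a a a a a a a ⇒ fox fox fox fox fox fox fox fox fox fox fox S a a a a a a a a a a a   [S → fox S a]
fox fox fox fox fox fox fox fox fox fox fox S a a a a a a a a a a a ⇒ fox fox fox fox fox fox fox fox fox fox fox fox a a a a a a a a a a a   [S → fox]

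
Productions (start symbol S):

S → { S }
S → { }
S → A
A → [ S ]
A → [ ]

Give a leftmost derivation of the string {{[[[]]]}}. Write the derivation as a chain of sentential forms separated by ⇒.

S⇒{S}⇒{{S}}⇒{{A}}⇒{{[S]}}⇒{{[A]}}⇒{{[[S]]}}⇒{{[[A]]}}⇒{{[[[]]]}}

S ⇒ {S}   [S → { S }]
{S} ⇒ {{S}}   [S → { S }]
{{S}} ⇒ {{A}}   [S → A]
{{A}} ⇒ {{[S]}}   [A → [ S ]]
{{[S]}} ⇒ {{[A]}}   [S → A]
{{[A]}} ⇒ {{[[S]]}}   [A → [ S ]]
{{[[S]]}} ⇒ {{[[A]]}}   [S → A]
{{[[A]]}} ⇒ {{[[[]]]}}   [A → [ ]]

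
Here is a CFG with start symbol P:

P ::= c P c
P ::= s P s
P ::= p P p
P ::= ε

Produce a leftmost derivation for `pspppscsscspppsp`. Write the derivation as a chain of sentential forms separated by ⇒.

P ⇒ pPp   [P ::= p P p]
pPp ⇒ psPsp   [P ::= s P s]
psPsp ⇒ pspPpsp   [P ::= p P p]
pspPpsp ⇒ psppPppsp   [P ::= p P p]
psppPppsp ⇒ pspppPpppsp   [P ::= p P p]
pspppPpppsp ⇒ pspppsPspppsp   [P ::= s P s]
pspppsPspppsp ⇒ pspppscPcspppsp   [P ::= c P c]
pspppscPcspppsp ⇒ pspppscsPscspppsp   [P ::= s P s]
pspppscsPscspppsp ⇒ pspppscsscspppsp   [P ::= ε]

P ⇒ pPp ⇒ psPsp ⇒ pspPpsp ⇒ psppPppsp ⇒ pspppPpppsp ⇒ pspppsPspppsp ⇒ pspppscPcspppsp ⇒ pspppscsPscspppsp ⇒ pspppscsscspppsp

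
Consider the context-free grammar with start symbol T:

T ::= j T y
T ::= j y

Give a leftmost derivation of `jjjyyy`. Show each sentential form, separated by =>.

T => jTy => jjTyy => jjjyyy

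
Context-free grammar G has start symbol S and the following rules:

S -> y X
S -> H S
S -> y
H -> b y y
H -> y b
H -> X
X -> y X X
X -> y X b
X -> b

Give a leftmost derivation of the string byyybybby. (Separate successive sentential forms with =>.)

S => HS => byyS => byyHS => byyXS => byyyXXS => byyybXS => byyybyXXS => byyybybXS => byyybybbS => byyybybby

S => HS   [S -> H S]
HS => byyS   [H -> b y y]
byyS => byyHS   [S -> H S]
byyHS => byyXS   [H -> X]
byyXS => byyyXXS   [X -> y X X]
byyyXXS => byyybXS   [X -> b]
byyybXS => byyybyXXS   [X -> y X X]
byyybyXXS => byyybybXS   [X -> b]
byyybybXS => byyybybbS   [X -> b]
byyybybbS => byyybybby   [S -> y]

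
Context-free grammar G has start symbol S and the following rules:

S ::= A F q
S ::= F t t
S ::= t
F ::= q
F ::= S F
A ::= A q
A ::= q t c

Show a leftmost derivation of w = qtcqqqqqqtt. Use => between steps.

S=>Ftt=>SFtt=>AFqFtt=>AqFqFtt=>AqqFqFtt=>AqqqFqFtt=>qtcqqqFqFtt=>qtcqqqqqFtt=>qtcqqqqqqtt

S => Ftt   [S ::= F t t]
Ftt => SFtt   [F ::= S F]
SFtt => AFqFtt   [S ::= A F q]
AFqFtt => AqFqFtt   [A ::= A q]
AqFqFtt => AqqFqFtt   [A ::= A q]
AqqFqFtt => AqqqFqFtt   [A ::= A q]
AqqqFqFtt => qtcqqqFqFtt   [A ::= q t c]
qtcqqqFqFtt => qtcqqqqqFtt   [F ::= q]
qtcqqqqqFtt => qtcqqqqqqtt   [F ::= q]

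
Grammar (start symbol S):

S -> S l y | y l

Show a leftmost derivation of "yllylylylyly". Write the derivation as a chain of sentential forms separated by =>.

S => Sly   [S -> S l y]
Sly => Slyly   [S -> S l y]
Slyly => Slylyly   [S -> S l y]
Slylyly => Slylylyly   [S -> S l y]
Slylylyly => Slylylylyly   [S -> S l y]
Slylylylyly => yllylylylyly   [S -> y l]

S=>Sly=>Slyly=>Slylyly=>Slylylyly=>Slylylylyly=>yllylylylyly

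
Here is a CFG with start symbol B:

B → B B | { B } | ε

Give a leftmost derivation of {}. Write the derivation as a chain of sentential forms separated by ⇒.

B ⇒ BB   [B → B B]
BB ⇒ BBB   [B → B B]
BBB ⇒ {B}BB   [B → { B }]
{B}BB ⇒ {}BB   [B → ε]
{}BB ⇒ {}B   [B → ε]
{}B ⇒ {}   [B → ε]

B⇒BB⇒BBB⇒{B}BB⇒{}BB⇒{}B⇒{}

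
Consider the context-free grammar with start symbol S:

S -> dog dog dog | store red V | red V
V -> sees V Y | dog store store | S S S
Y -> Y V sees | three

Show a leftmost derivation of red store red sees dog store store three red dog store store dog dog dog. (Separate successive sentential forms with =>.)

S => red V => red S S S => red store red V S S => red store red sees V Y S S => red store red sees dog store store Y S S => red store red sees dog store store three S S => red store red sees dog store store three red V S => red store red sees dog store store three red dog store store S => red store red sees dog store store three red dog store store dog dog dog

S => red V   [S -> red V]
red V => red S S S   [V -> S S S]
red S S S => red store red V S S   [S -> store red V]
red store red V S S => red store red sees V Y S S   [V -> sees V Y]
red store red sees V Y S S => red store red sees dog store store Y S S   [V -> dog store store]
red store red sees dog store store Y S S => red store red sees dog store store three S S   [Y -> three]
red store red sees dog store store three S S => red store red sees dog store store three red V S   [S -> red V]
red store red sees dog store store three red V S => red store red sees dog store store three red dog store store S   [V -> dog store store]
red store red sees dog store store three red dog store store S => red store red sees dog store store three red dog store store dog dog dog   [S -> dog dog dog]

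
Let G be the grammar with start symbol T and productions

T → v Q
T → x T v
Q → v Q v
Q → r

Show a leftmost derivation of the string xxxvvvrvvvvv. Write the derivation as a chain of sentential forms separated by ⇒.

T⇒xTv⇒xxTvv⇒xxxTvvv⇒xxxvQvvv⇒xxxvvQvvvv⇒xxxvvvQvvvvv⇒xxxvvvrvvvvv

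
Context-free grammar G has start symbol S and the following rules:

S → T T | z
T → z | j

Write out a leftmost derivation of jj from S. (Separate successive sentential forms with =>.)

S => TT => jT => jj

S => TT   [S → T T]
TT => jT   [T → j]
jT => jj   [T → j]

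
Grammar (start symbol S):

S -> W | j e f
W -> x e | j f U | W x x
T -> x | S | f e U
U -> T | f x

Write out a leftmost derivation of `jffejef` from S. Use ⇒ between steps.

S⇒W⇒jfU⇒jfT⇒jffeU⇒jffeT⇒jffeS⇒jffejef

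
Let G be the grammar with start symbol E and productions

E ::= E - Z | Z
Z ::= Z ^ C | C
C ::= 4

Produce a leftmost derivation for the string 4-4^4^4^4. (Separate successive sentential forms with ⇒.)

E ⇒ E-Z ⇒ Z-Z ⇒ C-Z ⇒ 4-Z ⇒ 4-Z^C ⇒ 4-Z^C^C ⇒ 4-Z^C^C^C ⇒ 4-C^C^C^C ⇒ 4-4^C^C^C ⇒ 4-4^4^C^C ⇒ 4-4^4^4^C ⇒ 4-4^4^4^4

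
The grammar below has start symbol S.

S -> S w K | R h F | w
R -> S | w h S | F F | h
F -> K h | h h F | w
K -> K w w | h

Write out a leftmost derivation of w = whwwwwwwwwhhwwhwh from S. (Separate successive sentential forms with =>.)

S=>SwK=>SwKwK=>RhFwKwK=>FFhFwKwK=>wFhFwKwK=>wKhhFwKwK=>wKwwhhFwKwK=>wKwwwwhhFwKwK=>wKwwwwwwhhFwKwK=>wKwwwwwwwwhhFwKwK=>whwwwwwwwwhhFwKwK=>whwwwwwwwwhhwwKwK=>whwwwwwwwwhhwwhwK=>whwwwwwwwwhhwwhwh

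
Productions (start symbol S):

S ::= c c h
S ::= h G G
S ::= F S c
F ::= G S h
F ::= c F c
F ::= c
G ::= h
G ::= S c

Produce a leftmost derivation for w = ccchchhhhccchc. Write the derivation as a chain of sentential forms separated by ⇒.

S ⇒ FSc ⇒ cFcSc ⇒ cGShcSc ⇒ cScShcSc ⇒ ccchcShcSc ⇒ ccchchGGhcSc ⇒ ccchchhGhcSc ⇒ ccchchhhhcSc ⇒ ccchchhhhccchc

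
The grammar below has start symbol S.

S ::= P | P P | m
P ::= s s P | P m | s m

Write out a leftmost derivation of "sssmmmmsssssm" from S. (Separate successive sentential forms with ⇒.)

S ⇒ PP   [S ::= P P]
PP ⇒ PmP   [P ::= P m]
PmP ⇒ PmmP   [P ::= P m]
PmmP ⇒ PmmmP   [P ::= P m]
PmmmP ⇒ ssPmmmP   [P ::= s s P]
ssPmmmP ⇒ sssmmmmP   [P ::= s m]
sssmmmmP ⇒ sssmmmmssP   [P ::= s s P]
sssmmmmssP ⇒ sssmmmmssssP   [P ::= s s P]
sssmmmmssssP ⇒ sssmmmmsssssm   [P ::= s m]

S ⇒ PP ⇒ PmP ⇒ PmmP ⇒ PmmmP ⇒ ssPmmmP ⇒ sssmmmmP ⇒ sssmmmmssP ⇒ sssmmmmssssP ⇒ sssmmmmsssssm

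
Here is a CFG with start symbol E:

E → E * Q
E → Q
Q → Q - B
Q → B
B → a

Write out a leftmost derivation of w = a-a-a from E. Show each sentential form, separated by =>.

E => Q   [E → Q]
Q => Q-B   [Q → Q - B]
Q-B => Q-B-B   [Q → Q - B]
Q-B-B => B-B-B   [Q → B]
B-B-B => a-B-B   [B → a]
a-B-B => a-a-B   [B → a]
a-a-B => a-a-a   [B → a]

E => Q => Q-B => Q-B-B => B-B-B => a-B-B => a-a-B => a-a-a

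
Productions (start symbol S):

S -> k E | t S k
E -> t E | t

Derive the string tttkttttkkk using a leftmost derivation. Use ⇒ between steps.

S ⇒ tSk   [S -> t S k]
tSk ⇒ ttSkk   [S -> t S k]
ttSkk ⇒ tttSkkk   [S -> t S k]
tttSkkk ⇒ tttkEkkk   [S -> k E]
tttkEkkk ⇒ tttktEkkk   [E -> t E]
tttktEkkk ⇒ tttkttEkkk   [E -> t E]
tttkttEkkk ⇒ tttktttEkkk   [E -> t E]
tttktttEkkk ⇒ tttkttttkkk   [E -> t]

S ⇒ tSk ⇒ ttSkk ⇒ tttSkkk ⇒ tttkEkkk ⇒ tttktEkkk ⇒ tttkttEkkk ⇒ tttktttEkkk ⇒ tttkttttkkk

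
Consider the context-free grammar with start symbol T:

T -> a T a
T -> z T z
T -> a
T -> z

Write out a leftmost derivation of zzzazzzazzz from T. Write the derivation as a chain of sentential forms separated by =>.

T=>zTz=>zzTzz=>zzzTzzz=>zzzaTazzz=>zzzazTzazzz=>zzzazzzazzz

T => zTz   [T -> z T z]
zTz => zzTzz   [T -> z T z]
zzTzz => zzzTzzz   [T -> z T z]
zzzTzzz => zzzaTazzz   [T -> a T a]
zzzaTazzz => zzzazTzazzz   [T -> z T z]
zzzazTzazzz => zzzazzzazzz   [T -> z]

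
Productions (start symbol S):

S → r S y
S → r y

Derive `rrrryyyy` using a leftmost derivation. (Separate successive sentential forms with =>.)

S => rSy => rrSyy => rrrSyyy => rrrryyyy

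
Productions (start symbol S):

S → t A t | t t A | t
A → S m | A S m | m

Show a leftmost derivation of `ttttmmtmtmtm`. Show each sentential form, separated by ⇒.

S ⇒ ttA ⇒ ttASm ⇒ ttASmSm ⇒ ttASmSmSm ⇒ ttSmSmSmSm ⇒ ttttAmSmSmSm ⇒ ttttmmSmSmSm ⇒ ttttmmtmSmSm ⇒ ttttmmtmtmSm ⇒ ttttmmtmtmtm

S ⇒ ttA   [S → t t A]
ttA ⇒ ttASm   [A → A S m]
ttASm ⇒ ttASmSm   [A → A S m]
ttASmSm ⇒ ttASmSmSm   [A → A S m]
ttASmSmSm ⇒ ttSmSmSmSm   [A → S m]
ttSmSmSmSm ⇒ ttttAmSmSmSm   [S → t t A]
ttttAmSmSmSm ⇒ ttttmmSmSmSm   [A → m]
ttttmmSmSmSm ⇒ ttttmmtmSmSm   [S → t]
ttttmmtmSmSm ⇒ ttttmmtmtmSm   [S → t]
ttttmmtmtmSm ⇒ ttttmmtmtmtm   [S → t]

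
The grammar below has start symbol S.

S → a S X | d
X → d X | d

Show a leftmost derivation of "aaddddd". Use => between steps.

S => aSX => aaSXX => aadXX => aaddXX => aadddXX => aaddddX => aaddddd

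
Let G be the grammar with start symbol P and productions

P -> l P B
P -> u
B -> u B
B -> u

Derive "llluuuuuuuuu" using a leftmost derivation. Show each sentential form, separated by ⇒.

P ⇒ lPB ⇒ llPBB ⇒ lllPBBB ⇒ llluBBB ⇒ llluuBBB ⇒ llluuuBB ⇒ llluuuuBB ⇒ llluuuuuBB ⇒ llluuuuuuBB ⇒ llluuuuuuuBB ⇒ llluuuuuuuuB ⇒ llluuuuuuuuu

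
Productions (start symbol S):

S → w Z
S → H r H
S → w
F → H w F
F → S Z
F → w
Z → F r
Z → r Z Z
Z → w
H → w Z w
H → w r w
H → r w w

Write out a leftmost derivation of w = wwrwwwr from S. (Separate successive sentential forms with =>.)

S => wZ => wFr => wHwFr => wwrwwFr => wwrwwwr

S => wZ   [S → w Z]
wZ => wFr   [Z → F r]
wFr => wHwFr   [F → H w F]
wHwFr => wwrwwFr   [H → w r w]
wwrwwFr => wwrwwwr   [F → w]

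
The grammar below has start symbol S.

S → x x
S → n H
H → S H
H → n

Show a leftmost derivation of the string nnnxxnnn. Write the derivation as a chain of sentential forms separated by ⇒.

S ⇒ nH   [S → n H]
nH ⇒ nSH   [H → S H]
nSH ⇒ nnHH   [S → n H]
nnHH ⇒ nnSHH   [H → S H]
nnSHH ⇒ nnnHHH   [S → n H]
nnnHHH ⇒ nnnSHHH   [H → S H]
nnnSHHH ⇒ nnnxxHHH   [S → x x]
nnnxxHHH ⇒ nnnxxnHH   [H → n]
nnnxxnHH ⇒ nnnxxnnH   [H → n]
nnnxxnnH ⇒ nnnxxnnn   [H → n]

S ⇒ nH ⇒ nSH ⇒ nnHH ⇒ nnSHH ⇒ nnnHHH ⇒ nnnSHHH ⇒ nnnxxHHH ⇒ nnnxxnHH ⇒ nnnxxnnH ⇒ nnnxxnnn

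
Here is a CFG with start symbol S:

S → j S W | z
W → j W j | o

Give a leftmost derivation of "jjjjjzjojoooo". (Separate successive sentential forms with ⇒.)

S ⇒ jSW ⇒ jjSWW ⇒ jjjSWWW ⇒ jjjjSWWWW ⇒ jjjjjSWWWWW ⇒ jjjjjzWWWWW ⇒ jjjjjzjWjWWWW ⇒ jjjjjzjojWWWW ⇒ jjjjjzjojoWWW ⇒ jjjjjzjojooWW ⇒ jjjjjzjojoooW ⇒ jjjjjzjojoooo

S ⇒ jSW   [S → j S W]
jSW ⇒ jjSWW   [S → j S W]
jjSWW ⇒ jjjSWWW   [S → j S W]
jjjSWWW ⇒ jjjjSWWWW   [S → j S W]
jjjjSWWWW ⇒ jjjjjSWWWWW   [S → j S W]
jjjjjSWWWWW ⇒ jjjjjzWWWWW   [S → z]
jjjjjzWWWWW ⇒ jjjjjzjWjWWWW   [W → j W j]
jjjjjzjWjWWWW ⇒ jjjjjzjojWWWW   [W → o]
jjjjjzjojWWWW ⇒ jjjjjzjojoWWW   [W → o]
jjjjjzjojoWWW ⇒ jjjjjzjojooWW   [W → o]
jjjjjzjojooWW ⇒ jjjjjzjojoooW   [W → o]
jjjjjzjojoooW ⇒ jjjjjzjojoooo   [W → o]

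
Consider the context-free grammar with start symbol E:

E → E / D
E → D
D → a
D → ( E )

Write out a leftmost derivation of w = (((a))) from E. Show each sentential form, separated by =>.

E => D   [E → D]
D => (E)   [D → ( E )]
(E) => (D)   [E → D]
(D) => ((E))   [D → ( E )]
((E)) => ((D))   [E → D]
((D)) => (((E)))   [D → ( E )]
(((E))) => (((D)))   [E → D]
(((D))) => (((a)))   [D → a]

E => D => (E) => (D) => ((E)) => ((D)) => (((E))) => (((D))) => (((a)))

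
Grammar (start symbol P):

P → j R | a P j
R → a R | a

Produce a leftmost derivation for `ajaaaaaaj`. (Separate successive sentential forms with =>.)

P=>aPj=>ajRj=>ajaRj=>ajaaRj=>ajaaaRj=>ajaaaaRj=>ajaaaaaRj=>ajaaaaaaj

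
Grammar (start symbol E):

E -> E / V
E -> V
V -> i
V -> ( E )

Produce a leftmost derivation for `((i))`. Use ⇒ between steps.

E ⇒ V   [E -> V]
V ⇒ (E)   [V -> ( E )]
(E) ⇒ (V)   [E -> V]
(V) ⇒ ((E))   [V -> ( E )]
((E)) ⇒ ((V))   [E -> V]
((V)) ⇒ ((i))   [V -> i]

E ⇒ V ⇒ (E) ⇒ (V) ⇒ ((E)) ⇒ ((V)) ⇒ ((i))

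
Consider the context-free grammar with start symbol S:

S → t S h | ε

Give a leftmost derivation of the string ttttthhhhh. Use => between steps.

S => tSh => ttShh => tttShhh => ttttShhhh => tttttShhhhh => ttttthhhhh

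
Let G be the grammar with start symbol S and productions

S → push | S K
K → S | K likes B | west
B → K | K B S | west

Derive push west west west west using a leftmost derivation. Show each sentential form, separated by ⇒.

S ⇒ S K ⇒ S K K ⇒ S K K K ⇒ S K K K K ⇒ push K K K K ⇒ push west K K K ⇒ push west west K K ⇒ push west west west K ⇒ push west west west west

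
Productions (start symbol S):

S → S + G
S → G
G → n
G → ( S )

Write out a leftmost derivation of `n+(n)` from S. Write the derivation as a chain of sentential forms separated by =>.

S => S+G => G+G => n+G => n+(S) => n+(G) => n+(n)

S => S+G   [S → S + G]
S+G => G+G   [S → G]
G+G => n+G   [G → n]
n+G => n+(S)   [G → ( S )]
n+(S) => n+(G)   [S → G]
n+(G) => n+(n)   [G → n]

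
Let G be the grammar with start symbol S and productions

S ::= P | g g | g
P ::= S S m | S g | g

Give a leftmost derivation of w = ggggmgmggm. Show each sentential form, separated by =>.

S => P   [S ::= P]
P => SSm   [P ::= S S m]
SSm => PSm   [S ::= P]
PSm => SSmSm   [P ::= S S m]
SSmSm => PSmSm   [S ::= P]
PSmSm => SSmSmSm   [P ::= S S m]
SSmSmSm => ggSmSmSm   [S ::= g g]
ggSmSmSm => ggPmSmSm   [S ::= P]
ggPmSmSm => ggSgmSmSm   [P ::= S g]
ggSgmSmSm => ggggmSmSm   [S ::= g]
ggggmSmSm => ggggmgmSm   [S ::= g]
ggggmgmSm => ggggmgmggm   [S ::= g g]

S => P => SSm => PSm => SSmSm => PSmSm => SSmSmSm => ggSmSmSm => ggPmSmSm => ggSgmSmSm => ggggmSmSm => ggggmgmSm => ggggmgmggm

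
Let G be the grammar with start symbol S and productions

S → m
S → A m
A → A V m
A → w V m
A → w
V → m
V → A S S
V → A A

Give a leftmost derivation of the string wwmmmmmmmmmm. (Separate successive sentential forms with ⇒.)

S ⇒ Am ⇒ AVmm ⇒ AVmVmm ⇒ AVmVmVmm ⇒ wVmVmVmVmm ⇒ wASSmVmVmVmm ⇒ wwSSmVmVmVmm ⇒ wwmSmVmVmVmm ⇒ wwmmmVmVmVmm ⇒ wwmmmmmVmVmm ⇒ wwmmmmmmmVmm ⇒ wwmmmmmmmmmm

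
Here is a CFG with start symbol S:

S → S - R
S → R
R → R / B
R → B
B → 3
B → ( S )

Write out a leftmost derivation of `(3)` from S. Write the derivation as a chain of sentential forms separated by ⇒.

S ⇒ R ⇒ B ⇒ (S) ⇒ (R) ⇒ (B) ⇒ (3)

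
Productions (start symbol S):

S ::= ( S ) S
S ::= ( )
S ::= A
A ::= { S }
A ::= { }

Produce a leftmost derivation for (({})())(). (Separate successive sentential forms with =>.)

S => (S)S => ((S)S)S => ((A)S)S => (({})S)S => (({})())S => (({})())()

S => (S)S   [S ::= ( S ) S]
(S)S => ((S)S)S   [S ::= ( S ) S]
((S)S)S => ((A)S)S   [S ::= A]
((A)S)S => (({})S)S   [A ::= { }]
(({})S)S => (({})())S   [S ::= ( )]
(({})())S => (({})())()   [S ::= ( )]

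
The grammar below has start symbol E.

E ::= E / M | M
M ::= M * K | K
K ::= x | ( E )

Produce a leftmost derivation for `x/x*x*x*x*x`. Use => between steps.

E => E/M   [E ::= E / M]
E/M => M/M   [E ::= M]
M/M => K/M   [M ::= K]
K/M => x/M   [K ::= x]
x/M => x/M*K   [M ::= M * K]
x/M*K => x/M*K*K   [M ::= M * K]
x/M*K*K => x/M*K*K*K   [M ::= M * K]
x/M*K*K*K => x/M*K*K*K*K   [M ::= M * K]
x/M*K*K*K*K => x/K*K*K*K*K   [M ::= K]
x/K*K*K*K*K => x/x*K*K*K*K   [K ::= x]
x/x*K*K*K*K => x/x*x*K*K*K   [K ::= x]
x/x*x*K*K*K => x/x*x*x*K*K   [K ::= x]
x/x*x*x*K*K => x/x*x*x*x*K   [K ::= x]
x/x*x*x*x*K => x/x*x*x*x*x   [K ::= x]

E => E/M => M/M => K/M => x/M => x/M*K => x/M*K*K => x/M*K*K*K => x/M*K*K*K*K => x/K*K*K*K*K => x/x*K*K*K*K => x/x*x*K*K*K => x/x*x*x*K*K => x/x*x*x*x*K => x/x*x*x*x*x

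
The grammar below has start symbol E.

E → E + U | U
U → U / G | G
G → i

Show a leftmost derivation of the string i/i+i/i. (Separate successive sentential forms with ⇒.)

E ⇒ E+U ⇒ U+U ⇒ U/G+U ⇒ G/G+U ⇒ i/G+U ⇒ i/i+U ⇒ i/i+U/G ⇒ i/i+G/G ⇒ i/i+i/G ⇒ i/i+i/i

E ⇒ E+U   [E → E + U]
E+U ⇒ U+U   [E → U]
U+U ⇒ U/G+U   [U → U / G]
U/G+U ⇒ G/G+U   [U → G]
G/G+U ⇒ i/G+U   [G → i]
i/G+U ⇒ i/i+U   [G → i]
i/i+U ⇒ i/i+U/G   [U → U / G]
i/i+U/G ⇒ i/i+G/G   [U → G]
i/i+G/G ⇒ i/i+i/G   [G → i]
i/i+i/G ⇒ i/i+i/i   [G → i]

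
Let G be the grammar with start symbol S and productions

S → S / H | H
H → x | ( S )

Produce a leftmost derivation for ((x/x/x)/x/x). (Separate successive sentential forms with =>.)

S => H   [S → H]
H => (S)   [H → ( S )]
(S) => (S/H)   [S → S / H]
(S/H) => (S/H/H)   [S → S / H]
(S/H/H) => (H/H/H)   [S → H]
(H/H/H) => ((S)/H/H)   [H → ( S )]
((S)/H/H) => ((S/H)/H/H)   [S → S / H]
((S/H)/H/H) => ((S/H/H)/H/H)   [S → S / H]
((S/H/H)/H/H) => ((H/H/H)/H/H)   [S → H]
((H/H/H)/H/H) => ((x/H/H)/H/H)   [H → x]
((x/H/H)/H/H) => ((x/x/H)/H/H)   [H → x]
((x/x/H)/H/H) => ((x/x/x)/H/H)   [H → x]
((x/x/x)/H/H) => ((x/x/x)/x/H)   [H → x]
((x/x/x)/x/H) => ((x/x/x)/x/x)   [H → x]

S=>H=>(S)=>(S/H)=>(S/H/H)=>(H/H/H)=>((S)/H/H)=>((S/H)/H/H)=>((S/H/H)/H/H)=>((H/H/H)/H/H)=>((x/H/H)/H/H)=>((x/x/H)/H/H)=>((x/x/x)/H/H)=>((x/x/x)/x/H)=>((x/x/x)/x/x)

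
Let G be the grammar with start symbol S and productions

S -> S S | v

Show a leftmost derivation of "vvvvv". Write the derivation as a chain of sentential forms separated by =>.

S => SS   [S -> S S]
SS => SSS   [S -> S S]
SSS => SSSS   [S -> S S]
SSSS => vSSS   [S -> v]
vSSS => vSSSS   [S -> S S]
vSSSS => vvSSS   [S -> v]
vvSSS => vvvSS   [S -> v]
vvvSS => vvvvS   [S -> v]
vvvvS => vvvvv   [S -> v]

S => SS => SSS => SSSS => vSSS => vSSSS => vvSSS => vvvSS => vvvvS => vvvvv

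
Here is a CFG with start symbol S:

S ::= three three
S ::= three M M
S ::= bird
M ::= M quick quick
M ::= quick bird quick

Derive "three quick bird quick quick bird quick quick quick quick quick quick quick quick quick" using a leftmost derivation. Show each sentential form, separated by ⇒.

S ⇒ three M M ⇒ three quick bird quick M ⇒ three quick bird quick M quick quick ⇒ three quick bird quick M quick quick quick quick ⇒ three quick bird quick M quick quick quick quick quick quick ⇒ three quick bird quick M quick quick quick quick quick quick quick quick ⇒ three quick bird quick quick bird quick quick quick quick quick quick quick quick quick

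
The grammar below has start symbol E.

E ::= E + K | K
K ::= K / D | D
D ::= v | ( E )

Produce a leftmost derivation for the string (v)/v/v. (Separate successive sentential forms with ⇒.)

E ⇒ K   [E ::= K]
K ⇒ K/D   [K ::= K / D]
K/D ⇒ K/D/D   [K ::= K / D]
K/D/D ⇒ D/D/D   [K ::= D]
D/D/D ⇒ (E)/D/D   [D ::= ( E )]
(E)/D/D ⇒ (K)/D/D   [E ::= K]
(K)/D/D ⇒ (D)/D/D   [K ::= D]
(D)/D/D ⇒ (v)/D/D   [D ::= v]
(v)/D/D ⇒ (v)/v/D   [D ::= v]
(v)/v/D ⇒ (v)/v/v   [D ::= v]

E ⇒ K ⇒ K/D ⇒ K/D/D ⇒ D/D/D ⇒ (E)/D/D ⇒ (K)/D/D ⇒ (D)/D/D ⇒ (v)/D/D ⇒ (v)/v/D ⇒ (v)/v/v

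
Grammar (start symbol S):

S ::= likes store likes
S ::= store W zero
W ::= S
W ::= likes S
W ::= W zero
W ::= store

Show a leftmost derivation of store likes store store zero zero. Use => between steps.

S => store W zero => store likes S zero => store likes store W zero zero => store likes store store zero zero

S => store W zero   [S ::= store W zero]
store W zero => store likes S zero   [W ::= likes S]
store likes S zero => store likes store W zero zero   [S ::= store W zero]
store likes store W zero zero => store likes store store zero zero   [W ::= store]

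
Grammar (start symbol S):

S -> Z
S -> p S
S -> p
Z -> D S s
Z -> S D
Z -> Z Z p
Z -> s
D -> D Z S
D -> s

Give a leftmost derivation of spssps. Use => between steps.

S => Z   [S -> Z]
Z => SD   [Z -> S D]
SD => ZD   [S -> Z]
ZD => ZZpD   [Z -> Z Z p]
ZZpD => DSsZpD   [Z -> D S s]
DSsZpD => sSsZpD   [D -> s]
sSsZpD => spsZpD   [S -> p]
spsZpD => spsspD   [Z -> s]
spsspD => spssps   [D -> s]

S => Z => SD => ZD => ZZpD => DSsZpD => sSsZpD => spsZpD => spsspD => spssps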